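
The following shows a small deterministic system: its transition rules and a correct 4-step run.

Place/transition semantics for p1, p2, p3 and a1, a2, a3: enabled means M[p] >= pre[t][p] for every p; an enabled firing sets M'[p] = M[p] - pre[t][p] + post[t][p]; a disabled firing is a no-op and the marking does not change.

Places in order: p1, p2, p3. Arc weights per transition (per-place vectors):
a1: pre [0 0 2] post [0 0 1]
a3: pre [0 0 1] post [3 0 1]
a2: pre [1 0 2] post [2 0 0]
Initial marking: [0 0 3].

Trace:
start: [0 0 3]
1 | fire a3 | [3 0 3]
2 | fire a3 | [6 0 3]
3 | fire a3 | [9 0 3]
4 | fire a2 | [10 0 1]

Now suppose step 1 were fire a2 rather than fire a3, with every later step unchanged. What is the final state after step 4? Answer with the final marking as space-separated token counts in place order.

7 0 1

(re-executing from step 1 with the substitution; state before step 1: [0 0 3])
1 | fire a2 | [0 0 3]
2 | fire a3 | [3 0 3]
3 | fire a3 | [6 0 3]
4 | fire a2 | [7 0 1]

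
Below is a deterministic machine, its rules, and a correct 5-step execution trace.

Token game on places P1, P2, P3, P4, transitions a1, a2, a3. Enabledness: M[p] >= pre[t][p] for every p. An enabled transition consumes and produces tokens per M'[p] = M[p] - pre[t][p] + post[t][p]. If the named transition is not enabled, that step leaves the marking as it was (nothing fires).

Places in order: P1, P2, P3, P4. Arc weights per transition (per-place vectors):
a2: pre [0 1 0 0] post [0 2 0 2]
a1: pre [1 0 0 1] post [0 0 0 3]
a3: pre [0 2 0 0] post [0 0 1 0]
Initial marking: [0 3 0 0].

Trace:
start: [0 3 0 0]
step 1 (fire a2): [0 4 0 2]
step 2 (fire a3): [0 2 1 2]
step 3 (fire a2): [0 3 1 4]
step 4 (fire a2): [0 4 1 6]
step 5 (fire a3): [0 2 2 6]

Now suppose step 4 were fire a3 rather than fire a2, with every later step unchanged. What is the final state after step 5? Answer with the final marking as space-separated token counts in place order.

(re-executing from step 4 with the substitution; state before step 4: [0 3 1 4])
step 4 (fire a3): [0 1 2 4]
step 5 (fire a3): [0 1 2 4]

0 1 2 4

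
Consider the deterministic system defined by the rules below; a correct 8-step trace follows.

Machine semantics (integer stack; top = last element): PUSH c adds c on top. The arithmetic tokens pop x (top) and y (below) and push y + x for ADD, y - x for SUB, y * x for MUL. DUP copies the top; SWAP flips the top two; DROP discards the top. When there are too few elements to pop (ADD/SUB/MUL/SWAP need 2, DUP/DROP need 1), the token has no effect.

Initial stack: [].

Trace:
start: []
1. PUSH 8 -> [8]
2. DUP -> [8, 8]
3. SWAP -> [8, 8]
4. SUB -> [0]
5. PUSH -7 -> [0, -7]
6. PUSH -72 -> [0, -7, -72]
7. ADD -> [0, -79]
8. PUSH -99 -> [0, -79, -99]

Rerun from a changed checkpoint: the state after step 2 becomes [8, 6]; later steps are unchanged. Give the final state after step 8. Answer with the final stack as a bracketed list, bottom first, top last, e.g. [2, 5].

state after step 2 := [8, 6]
3. SWAP -> [6, 8]
4. SUB -> [-2]
5. PUSH -7 -> [-2, -7]
6. PUSH -72 -> [-2, -7, -72]
7. ADD -> [-2, -79]
8. PUSH -99 -> [-2, -79, -99]

[-2, -79, -99]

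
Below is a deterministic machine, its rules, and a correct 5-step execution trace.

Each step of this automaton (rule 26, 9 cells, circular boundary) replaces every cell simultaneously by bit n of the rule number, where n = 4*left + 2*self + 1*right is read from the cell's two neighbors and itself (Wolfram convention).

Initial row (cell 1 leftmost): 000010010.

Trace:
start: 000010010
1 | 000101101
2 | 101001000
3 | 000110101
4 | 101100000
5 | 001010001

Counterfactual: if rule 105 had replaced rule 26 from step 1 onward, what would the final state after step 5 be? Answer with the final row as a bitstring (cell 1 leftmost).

111010010

(re-executing steps 1..5 under rule 105; state before step 1: 000010010)
1 | 111000000
2 | 101011110
3 | 010110011
4 | 101110011
5 | 111010010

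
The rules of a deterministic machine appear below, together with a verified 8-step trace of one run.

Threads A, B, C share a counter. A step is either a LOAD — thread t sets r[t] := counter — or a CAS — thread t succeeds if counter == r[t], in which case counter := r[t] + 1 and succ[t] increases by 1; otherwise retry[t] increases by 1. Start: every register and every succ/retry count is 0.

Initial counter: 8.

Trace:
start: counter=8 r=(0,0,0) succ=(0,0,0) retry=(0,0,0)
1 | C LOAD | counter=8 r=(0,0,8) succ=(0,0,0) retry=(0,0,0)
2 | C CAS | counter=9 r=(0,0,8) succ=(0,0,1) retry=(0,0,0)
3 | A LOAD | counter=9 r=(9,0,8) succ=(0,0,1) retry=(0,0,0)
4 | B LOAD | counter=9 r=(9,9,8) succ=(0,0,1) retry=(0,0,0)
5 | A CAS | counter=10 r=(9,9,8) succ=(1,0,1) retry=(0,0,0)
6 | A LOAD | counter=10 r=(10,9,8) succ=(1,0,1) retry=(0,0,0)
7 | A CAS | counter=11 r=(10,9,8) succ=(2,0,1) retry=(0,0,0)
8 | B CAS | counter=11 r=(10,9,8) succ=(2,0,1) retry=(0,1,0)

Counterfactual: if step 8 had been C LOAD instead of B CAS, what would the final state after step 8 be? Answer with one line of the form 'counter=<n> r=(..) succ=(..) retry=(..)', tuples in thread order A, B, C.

(re-executing from step 8 with the substitution; state before step 8: counter=11 r=(10,9,8) succ=(2,0,1) retry=(0,0,0))
8 | C LOAD | counter=11 r=(10,9,11) succ=(2,0,1) retry=(0,0,0)

counter=11 r=(10,9,11) succ=(2,0,1) retry=(0,0,0)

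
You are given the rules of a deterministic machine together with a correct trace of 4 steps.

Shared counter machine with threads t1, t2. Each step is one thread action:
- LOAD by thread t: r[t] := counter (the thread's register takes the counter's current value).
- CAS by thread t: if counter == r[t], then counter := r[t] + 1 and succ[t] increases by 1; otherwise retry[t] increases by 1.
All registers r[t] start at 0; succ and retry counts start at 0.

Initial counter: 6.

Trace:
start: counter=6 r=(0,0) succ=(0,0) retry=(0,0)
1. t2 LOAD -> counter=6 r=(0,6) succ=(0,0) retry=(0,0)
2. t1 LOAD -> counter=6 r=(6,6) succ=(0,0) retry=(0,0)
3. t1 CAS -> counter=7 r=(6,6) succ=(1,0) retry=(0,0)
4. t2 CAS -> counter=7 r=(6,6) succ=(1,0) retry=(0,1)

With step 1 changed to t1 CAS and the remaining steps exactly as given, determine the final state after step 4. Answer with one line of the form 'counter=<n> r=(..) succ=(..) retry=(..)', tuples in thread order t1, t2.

(re-executing from step 1 with the substitution; state before step 1: counter=6 r=(0,0) succ=(0,0) retry=(0,0))
1. t1 CAS -> counter=6 r=(0,0) succ=(0,0) retry=(1,0)
2. t1 LOAD -> counter=6 r=(6,0) succ=(0,0) retry=(1,0)
3. t1 CAS -> counter=7 r=(6,0) succ=(1,0) retry=(1,0)
4. t2 CAS -> counter=7 r=(6,0) succ=(1,0) retry=(1,1)

counter=7 r=(6,0) succ=(1,0) retry=(1,1)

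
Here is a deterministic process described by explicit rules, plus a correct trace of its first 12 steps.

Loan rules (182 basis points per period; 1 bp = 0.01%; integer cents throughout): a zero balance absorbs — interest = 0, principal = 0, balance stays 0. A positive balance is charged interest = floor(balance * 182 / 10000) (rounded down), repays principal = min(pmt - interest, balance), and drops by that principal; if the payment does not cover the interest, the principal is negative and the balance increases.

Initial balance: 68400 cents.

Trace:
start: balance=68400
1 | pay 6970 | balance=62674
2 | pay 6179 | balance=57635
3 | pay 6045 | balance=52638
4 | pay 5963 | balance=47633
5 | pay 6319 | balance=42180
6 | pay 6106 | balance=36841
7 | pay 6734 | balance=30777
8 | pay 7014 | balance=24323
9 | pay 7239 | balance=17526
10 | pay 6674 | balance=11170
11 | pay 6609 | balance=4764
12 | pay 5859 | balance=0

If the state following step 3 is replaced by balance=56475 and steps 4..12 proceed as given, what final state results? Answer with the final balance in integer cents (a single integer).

3506

state after step 3 := balance=56475
4 | pay 5963 | balance=51539
5 | pay 6319 | balance=46158
6 | pay 6106 | balance=40892
7 | pay 6734 | balance=34902
8 | pay 7014 | balance=28523
9 | pay 7239 | balance=21803
10 | pay 6674 | balance=15525
11 | pay 6609 | balance=9198
12 | pay 5859 | balance=3506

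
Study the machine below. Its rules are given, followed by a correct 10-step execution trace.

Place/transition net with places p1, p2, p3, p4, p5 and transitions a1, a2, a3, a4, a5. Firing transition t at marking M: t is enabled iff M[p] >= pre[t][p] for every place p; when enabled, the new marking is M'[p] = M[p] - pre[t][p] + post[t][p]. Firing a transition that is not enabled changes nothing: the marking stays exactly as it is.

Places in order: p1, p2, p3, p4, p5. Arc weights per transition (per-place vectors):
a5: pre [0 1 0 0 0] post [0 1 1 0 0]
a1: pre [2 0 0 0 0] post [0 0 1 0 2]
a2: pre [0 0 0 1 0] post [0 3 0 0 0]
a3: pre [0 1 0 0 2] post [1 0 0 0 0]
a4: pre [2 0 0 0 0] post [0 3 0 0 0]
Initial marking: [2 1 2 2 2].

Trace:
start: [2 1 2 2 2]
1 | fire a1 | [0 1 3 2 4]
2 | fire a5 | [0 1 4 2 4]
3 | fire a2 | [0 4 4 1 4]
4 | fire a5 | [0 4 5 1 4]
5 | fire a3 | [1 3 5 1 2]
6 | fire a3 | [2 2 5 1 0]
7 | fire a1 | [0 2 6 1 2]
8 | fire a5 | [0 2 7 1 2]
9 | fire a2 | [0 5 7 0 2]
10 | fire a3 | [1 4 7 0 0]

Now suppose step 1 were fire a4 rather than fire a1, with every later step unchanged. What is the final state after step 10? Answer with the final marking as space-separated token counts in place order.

1 9 5 0 0

(re-executing from step 1 with the substitution; state before step 1: [2 1 2 2 2])
1 | fire a4 | [0 4 2 2 2]
2 | fire a5 | [0 4 3 2 2]
3 | fire a2 | [0 7 3 1 2]
4 | fire a5 | [0 7 4 1 2]
5 | fire a3 | [1 6 4 1 0]
6 | fire a3 | [1 6 4 1 0]
7 | fire a1 | [1 6 4 1 0]
8 | fire a5 | [1 6 5 1 0]
9 | fire a2 | [1 9 5 0 0]
10 | fire a3 | [1 9 5 0 0]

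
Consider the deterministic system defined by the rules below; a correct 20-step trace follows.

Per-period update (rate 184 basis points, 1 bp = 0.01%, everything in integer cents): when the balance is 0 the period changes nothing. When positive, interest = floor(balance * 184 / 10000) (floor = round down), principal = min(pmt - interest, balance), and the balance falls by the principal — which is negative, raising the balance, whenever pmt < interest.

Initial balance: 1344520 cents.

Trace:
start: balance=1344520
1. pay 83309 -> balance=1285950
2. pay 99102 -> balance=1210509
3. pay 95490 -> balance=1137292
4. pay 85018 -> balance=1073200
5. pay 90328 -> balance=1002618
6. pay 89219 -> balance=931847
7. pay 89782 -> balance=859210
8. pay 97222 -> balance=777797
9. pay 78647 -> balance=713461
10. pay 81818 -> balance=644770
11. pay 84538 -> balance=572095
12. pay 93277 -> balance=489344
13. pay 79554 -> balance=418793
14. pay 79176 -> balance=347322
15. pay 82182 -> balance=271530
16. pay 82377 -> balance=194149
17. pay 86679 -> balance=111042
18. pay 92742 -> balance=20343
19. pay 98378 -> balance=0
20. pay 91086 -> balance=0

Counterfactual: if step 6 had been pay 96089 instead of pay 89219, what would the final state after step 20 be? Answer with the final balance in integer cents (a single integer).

0

(re-executing from step 6 with the substitution; state before step 6: balance=1002618)
6. pay 96089 -> balance=924977
7. pay 89782 -> balance=852214
8. pay 97222 -> balance=770672
9. pay 78647 -> balance=706205
10. pay 81818 -> balance=637381
11. pay 84538 -> balance=564570
12. pay 93277 -> balance=481681
13. pay 79554 -> balance=410989
14. pay 79176 -> balance=339375
15. pay 82182 -> balance=263437
16. pay 82377 -> balance=185907
17. pay 86679 -> balance=102648
18. pay 92742 -> balance=11794
19. pay 98378 -> balance=0
20. pay 91086 -> balance=0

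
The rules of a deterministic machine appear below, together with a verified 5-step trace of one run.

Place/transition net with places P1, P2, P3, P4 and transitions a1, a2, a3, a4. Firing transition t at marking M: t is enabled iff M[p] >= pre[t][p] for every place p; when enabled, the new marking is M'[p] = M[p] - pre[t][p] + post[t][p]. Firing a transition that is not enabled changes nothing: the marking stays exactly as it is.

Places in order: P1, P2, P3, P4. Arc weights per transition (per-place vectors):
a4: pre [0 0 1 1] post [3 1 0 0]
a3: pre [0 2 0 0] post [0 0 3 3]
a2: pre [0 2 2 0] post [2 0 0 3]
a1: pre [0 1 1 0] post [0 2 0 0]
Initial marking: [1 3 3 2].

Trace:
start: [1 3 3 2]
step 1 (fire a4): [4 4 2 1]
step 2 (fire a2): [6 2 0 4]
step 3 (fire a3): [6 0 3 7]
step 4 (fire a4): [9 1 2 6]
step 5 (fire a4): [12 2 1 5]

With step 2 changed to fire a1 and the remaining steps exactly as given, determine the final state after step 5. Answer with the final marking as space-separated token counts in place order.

10 5 2 2

(re-executing from step 2 with the substitution; state before step 2: [4 4 2 1])
step 2 (fire a1): [4 5 1 1]
step 3 (fire a3): [4 3 4 4]
step 4 (fire a4): [7 4 3 3]
step 5 (fire a4): [10 5 2 2]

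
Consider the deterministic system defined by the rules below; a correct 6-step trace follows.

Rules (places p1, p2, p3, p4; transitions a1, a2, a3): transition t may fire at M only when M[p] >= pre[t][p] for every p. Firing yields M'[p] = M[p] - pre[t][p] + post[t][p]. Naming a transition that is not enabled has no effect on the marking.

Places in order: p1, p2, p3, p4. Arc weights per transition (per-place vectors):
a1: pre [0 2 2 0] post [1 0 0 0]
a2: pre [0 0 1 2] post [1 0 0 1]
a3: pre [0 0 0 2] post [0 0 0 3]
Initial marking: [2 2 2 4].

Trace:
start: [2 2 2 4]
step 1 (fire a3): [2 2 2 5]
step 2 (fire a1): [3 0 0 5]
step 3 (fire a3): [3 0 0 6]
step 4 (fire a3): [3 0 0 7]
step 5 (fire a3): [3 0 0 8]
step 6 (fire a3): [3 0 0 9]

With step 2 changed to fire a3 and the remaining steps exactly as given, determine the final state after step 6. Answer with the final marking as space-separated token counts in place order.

(re-executing from step 2 with the substitution; state before step 2: [2 2 2 5])
step 2 (fire a3): [2 2 2 6]
step 3 (fire a3): [2 2 2 7]
step 4 (fire a3): [2 2 2 8]
step 5 (fire a3): [2 2 2 9]
step 6 (fire a3): [2 2 2 10]

2 2 2 10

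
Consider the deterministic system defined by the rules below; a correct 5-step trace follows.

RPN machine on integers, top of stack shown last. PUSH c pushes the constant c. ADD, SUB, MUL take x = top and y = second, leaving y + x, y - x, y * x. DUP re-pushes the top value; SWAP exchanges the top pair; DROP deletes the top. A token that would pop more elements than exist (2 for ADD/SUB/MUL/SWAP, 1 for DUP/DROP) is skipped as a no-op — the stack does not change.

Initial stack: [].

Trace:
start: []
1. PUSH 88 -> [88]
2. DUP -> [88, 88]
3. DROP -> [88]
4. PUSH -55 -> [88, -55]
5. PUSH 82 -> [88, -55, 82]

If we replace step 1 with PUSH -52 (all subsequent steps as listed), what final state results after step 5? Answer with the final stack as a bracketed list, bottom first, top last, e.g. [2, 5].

[-52, -55, 82]

(re-executing from step 1 with the substitution; state before step 1: [])
1. PUSH -52 -> [-52]
2. DUP -> [-52, -52]
3. DROP -> [-52]
4. PUSH -55 -> [-52, -55]
5. PUSH 82 -> [-52, -55, 82]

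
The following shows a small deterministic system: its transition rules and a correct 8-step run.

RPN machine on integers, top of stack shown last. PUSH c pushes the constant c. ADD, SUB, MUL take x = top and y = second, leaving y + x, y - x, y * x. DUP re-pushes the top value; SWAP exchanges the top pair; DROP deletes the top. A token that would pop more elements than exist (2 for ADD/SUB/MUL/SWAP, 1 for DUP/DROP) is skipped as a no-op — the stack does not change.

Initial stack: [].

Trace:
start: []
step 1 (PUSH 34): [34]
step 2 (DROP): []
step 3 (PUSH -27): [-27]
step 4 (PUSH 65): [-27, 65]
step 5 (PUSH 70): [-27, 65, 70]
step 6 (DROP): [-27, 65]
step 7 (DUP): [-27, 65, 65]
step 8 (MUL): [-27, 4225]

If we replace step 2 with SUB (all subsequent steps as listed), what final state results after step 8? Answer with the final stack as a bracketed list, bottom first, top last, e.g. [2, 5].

[34, -27, 4225]

(re-executing from step 2 with the substitution; state before step 2: [34])
step 2 (SUB): [34]
step 3 (PUSH -27): [34, -27]
step 4 (PUSH 65): [34, -27, 65]
step 5 (PUSH 70): [34, -27, 65, 70]
step 6 (DROP): [34, -27, 65]
step 7 (DUP): [34, -27, 65, 65]
step 8 (MUL): [34, -27, 4225]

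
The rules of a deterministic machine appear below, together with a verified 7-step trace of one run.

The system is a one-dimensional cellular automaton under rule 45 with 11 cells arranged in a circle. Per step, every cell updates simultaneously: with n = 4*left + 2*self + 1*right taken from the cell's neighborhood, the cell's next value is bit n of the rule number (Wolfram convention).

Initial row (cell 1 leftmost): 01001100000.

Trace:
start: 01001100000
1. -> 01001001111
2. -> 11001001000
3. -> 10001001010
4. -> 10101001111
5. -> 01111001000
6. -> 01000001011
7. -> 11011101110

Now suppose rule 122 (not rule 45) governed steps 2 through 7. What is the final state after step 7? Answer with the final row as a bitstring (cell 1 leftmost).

00110000011

(re-executing steps 2..7 under rule 122; state before step 2: 01001001111)
2. -> 10110111001
3. -> 11111101111
4. -> 00000111000
5. -> 00001101100
6. -> 00011111110
7. -> 00110000011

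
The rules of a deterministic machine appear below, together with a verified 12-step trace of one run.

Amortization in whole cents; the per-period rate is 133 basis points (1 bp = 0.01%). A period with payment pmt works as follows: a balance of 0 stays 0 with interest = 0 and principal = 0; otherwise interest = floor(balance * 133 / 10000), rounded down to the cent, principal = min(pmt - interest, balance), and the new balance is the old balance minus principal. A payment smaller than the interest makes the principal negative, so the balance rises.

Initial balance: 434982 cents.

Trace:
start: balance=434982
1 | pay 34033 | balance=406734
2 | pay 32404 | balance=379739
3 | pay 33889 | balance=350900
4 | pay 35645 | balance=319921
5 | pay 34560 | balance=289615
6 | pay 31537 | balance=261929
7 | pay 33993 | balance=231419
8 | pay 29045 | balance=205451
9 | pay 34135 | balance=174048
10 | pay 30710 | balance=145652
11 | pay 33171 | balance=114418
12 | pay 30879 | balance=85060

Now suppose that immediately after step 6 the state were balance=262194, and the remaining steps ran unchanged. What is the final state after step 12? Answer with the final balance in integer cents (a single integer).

state after step 6 := balance=262194
7 | pay 33993 | balance=231688
8 | pay 29045 | balance=205724
9 | pay 34135 | balance=174325
10 | pay 30710 | balance=145933
11 | pay 33171 | balance=114702
12 | pay 30879 | balance=85348

85348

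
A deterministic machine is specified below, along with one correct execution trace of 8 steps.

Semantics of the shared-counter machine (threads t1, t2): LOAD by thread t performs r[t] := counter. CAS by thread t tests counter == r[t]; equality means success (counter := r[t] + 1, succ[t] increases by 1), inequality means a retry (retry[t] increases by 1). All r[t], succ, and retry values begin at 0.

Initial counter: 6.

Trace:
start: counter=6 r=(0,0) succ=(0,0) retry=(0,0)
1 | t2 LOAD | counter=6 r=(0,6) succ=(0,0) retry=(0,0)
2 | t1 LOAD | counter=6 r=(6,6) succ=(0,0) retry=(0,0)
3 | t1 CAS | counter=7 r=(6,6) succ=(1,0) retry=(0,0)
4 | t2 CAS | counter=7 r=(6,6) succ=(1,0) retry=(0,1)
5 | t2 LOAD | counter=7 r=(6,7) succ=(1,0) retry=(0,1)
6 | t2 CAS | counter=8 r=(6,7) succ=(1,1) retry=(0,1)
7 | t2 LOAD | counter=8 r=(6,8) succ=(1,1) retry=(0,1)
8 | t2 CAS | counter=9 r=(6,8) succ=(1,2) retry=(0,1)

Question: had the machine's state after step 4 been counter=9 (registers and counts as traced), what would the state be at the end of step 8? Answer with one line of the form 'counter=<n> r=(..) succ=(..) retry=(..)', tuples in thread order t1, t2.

state after step 4 := counter=9 r=(6,6) succ=(1,0) retry=(0,1)
5 | t2 LOAD | counter=9 r=(6,9) succ=(1,0) retry=(0,1)
6 | t2 CAS | counter=10 r=(6,9) succ=(1,1) retry=(0,1)
7 | t2 LOAD | counter=10 r=(6,10) succ=(1,1) retry=(0,1)
8 | t2 CAS | counter=11 r=(6,10) succ=(1,2) retry=(0,1)

counter=11 r=(6,10) succ=(1,2) retry=(0,1)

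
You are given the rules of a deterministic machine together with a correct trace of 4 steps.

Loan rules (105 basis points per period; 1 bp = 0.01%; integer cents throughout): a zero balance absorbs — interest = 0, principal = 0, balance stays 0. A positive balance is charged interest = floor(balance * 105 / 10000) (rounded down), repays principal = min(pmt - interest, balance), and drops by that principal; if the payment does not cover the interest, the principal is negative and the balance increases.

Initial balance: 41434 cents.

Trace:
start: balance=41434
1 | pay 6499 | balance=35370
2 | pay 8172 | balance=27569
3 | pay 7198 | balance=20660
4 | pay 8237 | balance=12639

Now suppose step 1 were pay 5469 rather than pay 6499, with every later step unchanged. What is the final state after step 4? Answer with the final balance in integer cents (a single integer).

13702

(re-executing from step 1 with the substitution; state before step 1: balance=41434)
1 | pay 5469 | balance=36400
2 | pay 8172 | balance=28610
3 | pay 7198 | balance=21712
4 | pay 8237 | balance=13702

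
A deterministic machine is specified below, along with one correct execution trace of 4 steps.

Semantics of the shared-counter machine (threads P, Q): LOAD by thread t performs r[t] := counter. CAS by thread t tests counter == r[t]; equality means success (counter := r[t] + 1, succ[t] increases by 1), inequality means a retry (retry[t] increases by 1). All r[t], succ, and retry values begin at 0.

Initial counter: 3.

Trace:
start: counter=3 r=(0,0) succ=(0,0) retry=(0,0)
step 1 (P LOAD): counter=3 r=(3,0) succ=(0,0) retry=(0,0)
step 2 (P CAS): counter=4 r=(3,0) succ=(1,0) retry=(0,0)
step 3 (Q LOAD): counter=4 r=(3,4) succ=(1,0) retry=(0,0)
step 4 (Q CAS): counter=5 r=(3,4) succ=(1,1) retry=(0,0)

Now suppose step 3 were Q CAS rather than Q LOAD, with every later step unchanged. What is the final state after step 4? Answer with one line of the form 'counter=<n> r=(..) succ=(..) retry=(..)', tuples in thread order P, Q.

counter=4 r=(3,0) succ=(1,0) retry=(0,2)

(re-executing from step 3 with the substitution; state before step 3: counter=4 r=(3,0) succ=(1,0) retry=(0,0))
step 3 (Q CAS): counter=4 r=(3,0) succ=(1,0) retry=(0,1)
step 4 (Q CAS): counter=4 r=(3,0) succ=(1,0) retry=(0,2)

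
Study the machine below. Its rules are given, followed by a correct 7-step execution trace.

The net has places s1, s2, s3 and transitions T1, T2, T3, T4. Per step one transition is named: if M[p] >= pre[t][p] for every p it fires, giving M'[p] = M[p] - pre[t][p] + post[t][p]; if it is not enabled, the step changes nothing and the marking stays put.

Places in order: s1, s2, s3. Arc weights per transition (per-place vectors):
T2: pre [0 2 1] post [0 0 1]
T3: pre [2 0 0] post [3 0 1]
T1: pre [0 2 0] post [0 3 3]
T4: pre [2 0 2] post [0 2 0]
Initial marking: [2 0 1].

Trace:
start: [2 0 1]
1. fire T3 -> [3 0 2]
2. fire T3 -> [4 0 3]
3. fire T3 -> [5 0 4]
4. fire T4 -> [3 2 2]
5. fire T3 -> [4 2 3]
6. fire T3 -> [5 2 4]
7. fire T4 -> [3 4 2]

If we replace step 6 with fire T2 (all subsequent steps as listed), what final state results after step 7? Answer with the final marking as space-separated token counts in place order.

2 2 1

(re-executing from step 6 with the substitution; state before step 6: [4 2 3])
6. fire T2 -> [4 0 3]
7. fire T4 -> [2 2 1]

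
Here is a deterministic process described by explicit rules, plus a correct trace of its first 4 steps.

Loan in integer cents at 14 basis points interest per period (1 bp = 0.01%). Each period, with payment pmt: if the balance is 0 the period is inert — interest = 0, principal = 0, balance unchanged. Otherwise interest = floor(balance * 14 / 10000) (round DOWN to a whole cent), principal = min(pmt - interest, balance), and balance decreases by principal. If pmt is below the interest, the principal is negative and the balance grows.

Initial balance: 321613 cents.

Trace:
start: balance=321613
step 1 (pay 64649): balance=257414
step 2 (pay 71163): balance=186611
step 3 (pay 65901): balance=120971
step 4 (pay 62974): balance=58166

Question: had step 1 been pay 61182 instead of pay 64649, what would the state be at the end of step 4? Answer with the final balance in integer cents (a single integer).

(re-executing from step 1 with the substitution; state before step 1: balance=321613)
step 1 (pay 61182): balance=260881
step 2 (pay 71163): balance=190083
step 3 (pay 65901): balance=124448
step 4 (pay 62974): balance=61648

61648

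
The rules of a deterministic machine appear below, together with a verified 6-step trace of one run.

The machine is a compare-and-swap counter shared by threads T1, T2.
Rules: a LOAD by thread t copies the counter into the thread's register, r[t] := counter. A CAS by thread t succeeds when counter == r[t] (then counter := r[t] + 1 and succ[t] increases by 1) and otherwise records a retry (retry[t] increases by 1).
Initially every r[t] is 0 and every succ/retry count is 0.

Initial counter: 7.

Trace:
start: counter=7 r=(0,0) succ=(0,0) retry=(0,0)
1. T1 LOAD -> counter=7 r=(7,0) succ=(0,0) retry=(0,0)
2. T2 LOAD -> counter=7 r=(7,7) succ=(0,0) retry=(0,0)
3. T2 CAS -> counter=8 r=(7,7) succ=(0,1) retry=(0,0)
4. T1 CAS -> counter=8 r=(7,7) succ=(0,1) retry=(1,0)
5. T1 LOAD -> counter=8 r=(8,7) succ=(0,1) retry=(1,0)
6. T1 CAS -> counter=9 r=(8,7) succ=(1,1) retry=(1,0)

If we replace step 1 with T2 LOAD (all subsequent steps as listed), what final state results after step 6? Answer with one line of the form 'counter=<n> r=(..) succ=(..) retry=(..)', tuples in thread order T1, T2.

counter=9 r=(8,7) succ=(1,1) retry=(1,0)

(re-executing from step 1 with the substitution; state before step 1: counter=7 r=(0,0) succ=(0,0) retry=(0,0))
1. T2 LOAD -> counter=7 r=(0,7) succ=(0,0) retry=(0,0)
2. T2 LOAD -> counter=7 r=(0,7) succ=(0,0) retry=(0,0)
3. T2 CAS -> counter=8 r=(0,7) succ=(0,1) retry=(0,0)
4. T1 CAS -> counter=8 r=(0,7) succ=(0,1) retry=(1,0)
5. T1 LOAD -> counter=8 r=(8,7) succ=(0,1) retry=(1,0)
6. T1 CAS -> counter=9 r=(8,7) succ=(1,1) retry=(1,0)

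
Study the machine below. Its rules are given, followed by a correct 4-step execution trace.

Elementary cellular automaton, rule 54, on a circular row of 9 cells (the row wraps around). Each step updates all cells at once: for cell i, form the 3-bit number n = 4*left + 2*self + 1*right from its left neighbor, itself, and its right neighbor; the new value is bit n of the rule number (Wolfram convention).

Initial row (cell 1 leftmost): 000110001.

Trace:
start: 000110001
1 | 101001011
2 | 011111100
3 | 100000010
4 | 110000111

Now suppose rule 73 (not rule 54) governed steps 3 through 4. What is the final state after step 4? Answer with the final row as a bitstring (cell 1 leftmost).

000110000

(re-executing steps 3..4 under rule 73; state before step 3: 011111100)
3 | 010000101
4 | 000110000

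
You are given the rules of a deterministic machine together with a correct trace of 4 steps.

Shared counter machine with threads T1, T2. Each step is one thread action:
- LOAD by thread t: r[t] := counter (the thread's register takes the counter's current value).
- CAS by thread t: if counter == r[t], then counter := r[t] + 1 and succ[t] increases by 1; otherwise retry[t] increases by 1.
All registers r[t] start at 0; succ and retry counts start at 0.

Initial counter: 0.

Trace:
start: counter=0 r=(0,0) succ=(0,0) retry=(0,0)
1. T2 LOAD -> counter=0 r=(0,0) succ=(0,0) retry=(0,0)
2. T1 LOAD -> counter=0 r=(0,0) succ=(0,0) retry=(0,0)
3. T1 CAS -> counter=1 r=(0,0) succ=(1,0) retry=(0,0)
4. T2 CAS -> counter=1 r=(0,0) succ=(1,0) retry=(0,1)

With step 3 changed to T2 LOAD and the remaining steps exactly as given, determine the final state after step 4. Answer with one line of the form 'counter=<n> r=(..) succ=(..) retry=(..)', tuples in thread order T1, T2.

counter=1 r=(0,0) succ=(0,1) retry=(0,0)

(re-executing from step 3 with the substitution; state before step 3: counter=0 r=(0,0) succ=(0,0) retry=(0,0))
3. T2 LOAD -> counter=0 r=(0,0) succ=(0,0) retry=(0,0)
4. T2 CAS -> counter=1 r=(0,0) succ=(0,1) retry=(0,0)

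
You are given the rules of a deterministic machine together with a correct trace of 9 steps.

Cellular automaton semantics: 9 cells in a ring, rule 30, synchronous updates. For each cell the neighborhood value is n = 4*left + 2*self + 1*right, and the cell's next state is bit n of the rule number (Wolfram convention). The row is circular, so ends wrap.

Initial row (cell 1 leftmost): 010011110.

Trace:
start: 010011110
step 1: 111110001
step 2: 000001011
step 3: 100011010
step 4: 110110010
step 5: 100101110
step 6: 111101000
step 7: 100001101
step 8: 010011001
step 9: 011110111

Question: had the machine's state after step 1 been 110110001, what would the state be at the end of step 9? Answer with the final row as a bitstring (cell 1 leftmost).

101010011

state after step 1 := 110110001
step 2: 000101011
step 3: 101101010
step 4: 101001010
step 5: 101111010
step 6: 101000010
step 7: 101100110
step 8: 101011100
step 9: 101010011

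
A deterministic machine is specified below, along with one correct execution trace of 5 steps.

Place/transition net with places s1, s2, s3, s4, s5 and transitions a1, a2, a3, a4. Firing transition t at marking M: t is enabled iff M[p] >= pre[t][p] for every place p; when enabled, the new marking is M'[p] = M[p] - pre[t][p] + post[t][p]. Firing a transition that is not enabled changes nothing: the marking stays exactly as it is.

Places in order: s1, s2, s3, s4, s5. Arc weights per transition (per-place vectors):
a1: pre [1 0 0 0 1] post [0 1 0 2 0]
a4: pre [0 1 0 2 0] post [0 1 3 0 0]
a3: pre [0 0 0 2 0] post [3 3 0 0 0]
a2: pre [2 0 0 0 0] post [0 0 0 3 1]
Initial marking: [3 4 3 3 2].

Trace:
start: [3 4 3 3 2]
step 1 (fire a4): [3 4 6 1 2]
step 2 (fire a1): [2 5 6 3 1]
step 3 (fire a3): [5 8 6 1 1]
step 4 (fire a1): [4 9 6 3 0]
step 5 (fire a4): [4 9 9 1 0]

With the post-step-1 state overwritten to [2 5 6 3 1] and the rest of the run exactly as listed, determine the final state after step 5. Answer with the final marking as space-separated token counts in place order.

state after step 1 := [2 5 6 3 1]
step 2 (fire a1): [1 6 6 5 0]
step 3 (fire a3): [4 9 6 3 0]
step 4 (fire a1): [4 9 6 3 0]
step 5 (fire a4): [4 9 9 1 0]

4 9 9 1 0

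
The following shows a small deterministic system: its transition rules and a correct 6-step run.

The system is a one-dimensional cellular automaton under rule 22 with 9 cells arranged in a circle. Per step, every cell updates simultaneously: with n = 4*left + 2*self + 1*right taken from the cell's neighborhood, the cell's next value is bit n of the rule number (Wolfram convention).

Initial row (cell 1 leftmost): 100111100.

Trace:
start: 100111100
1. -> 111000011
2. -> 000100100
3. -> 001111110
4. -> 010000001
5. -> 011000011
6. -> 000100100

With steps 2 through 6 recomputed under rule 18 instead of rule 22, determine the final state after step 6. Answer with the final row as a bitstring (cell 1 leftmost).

010100101

(re-executing steps 2..6 under rule 18; state before step 2: 111000011)
2. -> 000100100
3. -> 001011010
4. -> 010000001
5. -> 001000010
6. -> 010100101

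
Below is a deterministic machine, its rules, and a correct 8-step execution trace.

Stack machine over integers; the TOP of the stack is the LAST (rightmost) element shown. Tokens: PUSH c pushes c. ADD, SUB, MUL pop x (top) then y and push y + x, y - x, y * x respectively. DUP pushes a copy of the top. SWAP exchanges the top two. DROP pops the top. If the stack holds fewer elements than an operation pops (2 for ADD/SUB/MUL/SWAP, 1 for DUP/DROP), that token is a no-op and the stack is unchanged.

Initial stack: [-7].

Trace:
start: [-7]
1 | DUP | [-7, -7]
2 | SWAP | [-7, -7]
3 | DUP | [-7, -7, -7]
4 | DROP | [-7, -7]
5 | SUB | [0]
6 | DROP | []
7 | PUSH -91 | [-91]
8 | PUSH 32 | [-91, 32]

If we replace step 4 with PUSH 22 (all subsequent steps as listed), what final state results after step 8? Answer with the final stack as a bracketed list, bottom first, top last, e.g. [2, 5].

(re-executing from step 4 with the substitution; state before step 4: [-7, -7, -7])
4 | PUSH 22 | [-7, -7, -7, 22]
5 | SUB | [-7, -7, -29]
6 | DROP | [-7, -7]
7 | PUSH -91 | [-7, -7, -91]
8 | PUSH 32 | [-7, -7, -91, 32]

[-7, -7, -91, 32]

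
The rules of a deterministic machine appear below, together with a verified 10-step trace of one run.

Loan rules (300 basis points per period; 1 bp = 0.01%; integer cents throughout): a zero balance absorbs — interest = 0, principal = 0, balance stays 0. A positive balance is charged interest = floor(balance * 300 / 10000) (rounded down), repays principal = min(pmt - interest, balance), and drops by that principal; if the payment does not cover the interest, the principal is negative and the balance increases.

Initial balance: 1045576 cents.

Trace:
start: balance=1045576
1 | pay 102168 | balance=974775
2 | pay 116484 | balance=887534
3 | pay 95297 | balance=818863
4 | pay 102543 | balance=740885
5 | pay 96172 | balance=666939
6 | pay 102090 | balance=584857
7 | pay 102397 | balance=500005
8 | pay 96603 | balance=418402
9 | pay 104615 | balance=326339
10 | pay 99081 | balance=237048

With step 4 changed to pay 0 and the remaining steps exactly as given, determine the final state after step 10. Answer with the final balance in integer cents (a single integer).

(re-executing from step 4 with the substitution; state before step 4: balance=818863)
4 | pay 0 | balance=843428
5 | pay 96172 | balance=772558
6 | pay 102090 | balance=693644
7 | pay 102397 | balance=612056
8 | pay 96603 | balance=533814
9 | pay 104615 | balance=445213
10 | pay 99081 | balance=359488

359488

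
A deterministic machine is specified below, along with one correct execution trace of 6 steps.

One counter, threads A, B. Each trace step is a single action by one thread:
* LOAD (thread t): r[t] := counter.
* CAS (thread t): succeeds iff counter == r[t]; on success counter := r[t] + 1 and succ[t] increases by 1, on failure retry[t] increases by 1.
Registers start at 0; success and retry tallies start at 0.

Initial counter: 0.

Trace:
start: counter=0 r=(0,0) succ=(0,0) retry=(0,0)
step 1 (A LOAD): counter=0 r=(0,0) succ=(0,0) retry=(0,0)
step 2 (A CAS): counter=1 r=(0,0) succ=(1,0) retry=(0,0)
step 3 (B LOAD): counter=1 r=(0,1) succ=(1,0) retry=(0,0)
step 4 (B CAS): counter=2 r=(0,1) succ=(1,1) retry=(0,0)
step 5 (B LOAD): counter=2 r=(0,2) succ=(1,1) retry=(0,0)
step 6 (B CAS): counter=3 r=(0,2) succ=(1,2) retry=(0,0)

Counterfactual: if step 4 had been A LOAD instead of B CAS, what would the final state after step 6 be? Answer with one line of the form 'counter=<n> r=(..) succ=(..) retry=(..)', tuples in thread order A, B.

counter=2 r=(1,1) succ=(1,1) retry=(0,0)

(re-executing from step 4 with the substitution; state before step 4: counter=1 r=(0,1) succ=(1,0) retry=(0,0))
step 4 (A LOAD): counter=1 r=(1,1) succ=(1,0) retry=(0,0)
step 5 (B LOAD): counter=1 r=(1,1) succ=(1,0) retry=(0,0)
step 6 (B CAS): counter=2 r=(1,1) succ=(1,1) retry=(0,0)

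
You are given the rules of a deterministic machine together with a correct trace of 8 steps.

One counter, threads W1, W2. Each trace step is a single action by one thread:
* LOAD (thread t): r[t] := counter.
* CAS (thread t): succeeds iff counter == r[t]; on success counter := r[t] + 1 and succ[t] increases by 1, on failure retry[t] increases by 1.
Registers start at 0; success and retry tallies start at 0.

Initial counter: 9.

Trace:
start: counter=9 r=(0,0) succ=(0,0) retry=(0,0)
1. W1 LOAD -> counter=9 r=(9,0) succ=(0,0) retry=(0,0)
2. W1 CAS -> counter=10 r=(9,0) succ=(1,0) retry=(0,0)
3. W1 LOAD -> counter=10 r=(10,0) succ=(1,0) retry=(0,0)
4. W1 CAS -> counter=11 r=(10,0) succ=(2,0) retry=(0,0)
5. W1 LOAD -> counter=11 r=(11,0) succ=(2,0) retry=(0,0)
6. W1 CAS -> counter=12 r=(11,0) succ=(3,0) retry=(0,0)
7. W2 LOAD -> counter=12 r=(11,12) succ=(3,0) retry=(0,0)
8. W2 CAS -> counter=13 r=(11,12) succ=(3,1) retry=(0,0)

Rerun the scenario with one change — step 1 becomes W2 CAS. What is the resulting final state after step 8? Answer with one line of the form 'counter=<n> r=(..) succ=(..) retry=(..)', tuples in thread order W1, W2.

(re-executing from step 1 with the substitution; state before step 1: counter=9 r=(0,0) succ=(0,0) retry=(0,0))
1. W2 CAS -> counter=9 r=(0,0) succ=(0,0) retry=(0,1)
2. W1 CAS -> counter=9 r=(0,0) succ=(0,0) retry=(1,1)
3. W1 LOAD -> counter=9 r=(9,0) succ=(0,0) retry=(1,1)
4. W1 CAS -> counter=10 r=(9,0) succ=(1,0) retry=(1,1)
5. W1 LOAD -> counter=10 r=(10,0) succ=(1,0) retry=(1,1)
6. W1 CAS -> counter=11 r=(10,0) succ=(2,0) retry=(1,1)
7. W2 LOAD -> counter=11 r=(10,11) succ=(2,0) retry=(1,1)
8. W2 CAS -> counter=12 r=(10,11) succ=(2,1) retry=(1,1)

counter=12 r=(10,11) succ=(2,1) retry=(1,1)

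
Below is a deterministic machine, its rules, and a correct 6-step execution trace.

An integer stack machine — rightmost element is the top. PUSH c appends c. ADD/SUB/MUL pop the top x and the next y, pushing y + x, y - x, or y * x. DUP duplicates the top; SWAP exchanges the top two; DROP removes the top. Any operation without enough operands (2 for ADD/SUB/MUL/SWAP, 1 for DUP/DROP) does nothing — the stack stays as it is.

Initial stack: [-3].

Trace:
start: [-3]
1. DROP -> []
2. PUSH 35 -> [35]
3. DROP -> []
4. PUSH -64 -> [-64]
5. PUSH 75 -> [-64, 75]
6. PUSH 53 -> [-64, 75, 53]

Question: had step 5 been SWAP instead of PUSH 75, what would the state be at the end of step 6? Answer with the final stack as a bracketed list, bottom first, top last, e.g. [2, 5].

(re-executing from step 5 with the substitution; state before step 5: [-64])
5. SWAP -> [-64]
6. PUSH 53 -> [-64, 53]

[-64, 53]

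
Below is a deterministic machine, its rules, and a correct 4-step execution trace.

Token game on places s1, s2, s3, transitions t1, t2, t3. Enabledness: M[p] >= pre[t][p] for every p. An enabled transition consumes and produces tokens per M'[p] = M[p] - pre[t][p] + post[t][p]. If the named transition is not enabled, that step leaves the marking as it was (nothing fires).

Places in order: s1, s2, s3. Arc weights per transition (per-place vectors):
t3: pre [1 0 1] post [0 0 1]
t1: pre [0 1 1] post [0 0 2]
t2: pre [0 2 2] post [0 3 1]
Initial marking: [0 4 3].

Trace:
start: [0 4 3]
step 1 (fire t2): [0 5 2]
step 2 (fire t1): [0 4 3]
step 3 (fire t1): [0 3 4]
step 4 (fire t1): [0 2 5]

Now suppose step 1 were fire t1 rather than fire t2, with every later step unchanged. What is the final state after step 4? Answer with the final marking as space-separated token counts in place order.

(re-executing from step 1 with the substitution; state before step 1: [0 4 3])
step 1 (fire t1): [0 3 4]
step 2 (fire t1): [0 2 5]
step 3 (fire t1): [0 1 6]
step 4 (fire t1): [0 0 7]

0 0 7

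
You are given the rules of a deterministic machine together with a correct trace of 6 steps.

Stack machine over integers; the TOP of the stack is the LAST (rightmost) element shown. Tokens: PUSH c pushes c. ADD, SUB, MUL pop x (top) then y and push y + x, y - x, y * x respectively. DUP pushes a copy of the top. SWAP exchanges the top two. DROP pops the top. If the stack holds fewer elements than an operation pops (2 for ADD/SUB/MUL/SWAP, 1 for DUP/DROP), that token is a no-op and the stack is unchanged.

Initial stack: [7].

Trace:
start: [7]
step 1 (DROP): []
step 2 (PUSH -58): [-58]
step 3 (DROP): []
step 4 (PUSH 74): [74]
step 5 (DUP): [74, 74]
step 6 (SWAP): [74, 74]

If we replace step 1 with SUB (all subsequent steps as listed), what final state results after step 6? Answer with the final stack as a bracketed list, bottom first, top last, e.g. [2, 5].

[7, 74, 74]

(re-executing from step 1 with the substitution; state before step 1: [7])
step 1 (SUB): [7]
step 2 (PUSH -58): [7, -58]
step 3 (DROP): [7]
step 4 (PUSH 74): [7, 74]
step 5 (DUP): [7, 74, 74]
step 6 (SWAP): [7, 74, 74]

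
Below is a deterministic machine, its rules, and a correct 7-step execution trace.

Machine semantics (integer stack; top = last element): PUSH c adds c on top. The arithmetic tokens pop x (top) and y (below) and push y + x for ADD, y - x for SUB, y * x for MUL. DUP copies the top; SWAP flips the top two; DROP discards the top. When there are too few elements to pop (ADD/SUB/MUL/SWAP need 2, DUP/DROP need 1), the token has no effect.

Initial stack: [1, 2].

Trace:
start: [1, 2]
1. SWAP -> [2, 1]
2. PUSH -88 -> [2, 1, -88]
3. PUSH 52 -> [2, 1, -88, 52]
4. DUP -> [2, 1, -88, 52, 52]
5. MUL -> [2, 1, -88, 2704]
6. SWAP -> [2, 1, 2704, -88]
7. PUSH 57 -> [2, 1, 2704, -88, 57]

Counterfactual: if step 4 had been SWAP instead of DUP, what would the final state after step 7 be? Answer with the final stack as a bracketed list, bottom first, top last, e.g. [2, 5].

[2, -4576, 1, 57]

(re-executing from step 4 with the substitution; state before step 4: [2, 1, -88, 52])
4. SWAP -> [2, 1, 52, -88]
5. MUL -> [2, 1, -4576]
6. SWAP -> [2, -4576, 1]
7. PUSH 57 -> [2, -4576, 1, 57]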